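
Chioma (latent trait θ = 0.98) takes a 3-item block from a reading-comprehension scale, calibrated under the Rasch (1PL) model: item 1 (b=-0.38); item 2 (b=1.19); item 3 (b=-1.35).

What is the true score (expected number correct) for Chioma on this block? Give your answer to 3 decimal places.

2.155

P(θ) = 1 / (1 + exp(−(θ − b)))
P_1 = 1/(1+e^{-1.3600}) = 0.7958
P_2 = 1/(1+e^{0.2100}) = 0.4477
P_3 = 1/(1+e^{-2.3300}) = 0.9113
E[score] = 0.7958 + 0.4477 + 0.9113 = 2.1548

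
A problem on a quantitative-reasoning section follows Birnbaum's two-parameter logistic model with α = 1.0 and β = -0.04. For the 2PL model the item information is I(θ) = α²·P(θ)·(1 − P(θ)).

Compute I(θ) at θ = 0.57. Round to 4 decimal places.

0.2281

P = 1/(1+e^{-0.6100}) = 0.6479
P(1−P) = 0.6479 × 0.3521 = 0.2281
I = α² × P(1−P) = 1.0² × 0.2281 = 0.22811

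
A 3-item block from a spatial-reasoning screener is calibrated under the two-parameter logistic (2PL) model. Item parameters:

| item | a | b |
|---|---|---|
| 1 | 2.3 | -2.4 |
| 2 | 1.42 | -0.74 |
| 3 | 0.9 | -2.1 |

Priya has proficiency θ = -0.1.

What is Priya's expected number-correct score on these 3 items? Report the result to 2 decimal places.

2.57

P(θ) = 1 / (1 + exp(−a(θ − b)))
P_1 = 1/(1+e^{-5.2900}) = 0.9950
P_2 = 1/(1+e^{-0.9088}) = 0.7128
P_3 = 1/(1+e^{-1.8000}) = 0.8581
E[score] = 0.9950 + 0.7128 + 0.8581 = 2.5659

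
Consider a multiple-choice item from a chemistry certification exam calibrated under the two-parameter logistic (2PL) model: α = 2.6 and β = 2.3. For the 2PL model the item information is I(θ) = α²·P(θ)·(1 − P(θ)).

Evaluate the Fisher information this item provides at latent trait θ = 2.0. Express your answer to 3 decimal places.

1.457

P = 1/(1+e^{0.7800}) = 0.3143
P(1−P) = 0.3143 × 0.6857 = 0.2155
I = α² × P(1−P) = 2.6² × 0.2155 = 1.45693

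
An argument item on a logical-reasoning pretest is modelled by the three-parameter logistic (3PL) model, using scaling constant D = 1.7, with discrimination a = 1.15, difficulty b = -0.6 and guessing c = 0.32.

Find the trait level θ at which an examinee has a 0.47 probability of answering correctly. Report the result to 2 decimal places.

P(θ) = c + (1 − c) · 1 / (1 + exp(−D·a(θ − b)))
Remove guessing floor: (0.47 − 0.32)/(1 − 0.32) = 0.2206
logit = ln(0.2206/0.7794) = -1.2622
θ = b + logit/(1.7·a) = -0.6 + (-1.2622)/1.9550 = -1.2456

-1.25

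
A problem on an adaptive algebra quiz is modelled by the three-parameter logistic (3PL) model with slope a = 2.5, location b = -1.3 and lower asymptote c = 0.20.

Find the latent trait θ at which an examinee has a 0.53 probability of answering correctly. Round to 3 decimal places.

-1.441

P(θ) = c + (1 − c) · 1 / (1 + exp(−a(θ − b)))
Remove guessing floor: (0.53 − 0.20)/(1 − 0.20) = 0.4125
logit = ln(0.4125/0.5875) = -0.3536
θ = b + logit/(a) = -1.3 + (-0.3536)/2.5000 = -1.4415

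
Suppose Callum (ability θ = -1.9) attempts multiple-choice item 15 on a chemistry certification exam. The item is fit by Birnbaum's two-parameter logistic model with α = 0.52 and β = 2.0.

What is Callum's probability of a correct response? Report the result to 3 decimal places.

P(θ) = 1 / (1 + exp(−α(θ − β)))
Exponent: 0.52 × (-1.9 − 2.0) = -2.0280
1/(1 + e^{2.0280}) = 0.1163

0.116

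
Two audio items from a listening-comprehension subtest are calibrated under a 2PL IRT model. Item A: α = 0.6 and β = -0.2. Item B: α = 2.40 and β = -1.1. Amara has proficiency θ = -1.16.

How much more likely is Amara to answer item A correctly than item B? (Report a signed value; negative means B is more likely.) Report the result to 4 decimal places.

-0.1042

P(θ) = 1 / (1 + exp(−α(θ − β)))
P_A = 0.3599
P_B = 0.4641
P_A − P_B = -0.1042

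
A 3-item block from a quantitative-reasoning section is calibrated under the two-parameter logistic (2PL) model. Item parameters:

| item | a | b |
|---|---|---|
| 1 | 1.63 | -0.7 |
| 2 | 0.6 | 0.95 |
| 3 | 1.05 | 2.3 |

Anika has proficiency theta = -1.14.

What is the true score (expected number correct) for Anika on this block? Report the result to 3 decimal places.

0.576

P(theta) = 1 / (1 + exp(−a(theta − b)))
P_1 = 1/(1+e^{0.7172}) = 0.3280
P_2 = 1/(1+e^{1.2540}) = 0.2220
P_3 = 1/(1+e^{3.6120}) = 0.0263
E[score] = 0.3280 + 0.2220 + 0.0263 = 0.5763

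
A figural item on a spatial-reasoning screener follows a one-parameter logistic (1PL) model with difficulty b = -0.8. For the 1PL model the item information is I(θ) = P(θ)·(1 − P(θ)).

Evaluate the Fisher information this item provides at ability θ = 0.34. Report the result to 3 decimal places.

P = 1/(1+e^{-1.1400}) = 0.7577
P(1−P) = 0.7577 × 0.2423 = 0.1836
I = P(1−P) = 0.18360

0.184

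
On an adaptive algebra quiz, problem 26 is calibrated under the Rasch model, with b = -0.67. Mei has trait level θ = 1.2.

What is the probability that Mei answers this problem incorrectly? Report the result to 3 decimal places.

0.134

P(θ) = 1 / (1 + exp(−(θ − b)))
Exponent: (1.2 − (-0.67)) = 1.8700
1/(1 + e^{-1.8700}) = 0.8665
P = 0.8665
P(incorrect) = 1 − 0.8665 = 0.1335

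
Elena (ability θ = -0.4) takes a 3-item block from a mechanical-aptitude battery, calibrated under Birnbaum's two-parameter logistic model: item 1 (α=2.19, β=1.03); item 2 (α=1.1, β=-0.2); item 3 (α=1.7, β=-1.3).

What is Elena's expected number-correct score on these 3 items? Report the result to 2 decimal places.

1.31

P(θ) = 1 / (1 + exp(−α(θ − β)))
P_1 = 1/(1+e^{3.1317}) = 0.0418
P_2 = 1/(1+e^{0.2200}) = 0.4452
P_3 = 1/(1+e^{-1.5300}) = 0.8220
E[score] = 0.0418 + 0.4452 + 0.8220 = 1.3090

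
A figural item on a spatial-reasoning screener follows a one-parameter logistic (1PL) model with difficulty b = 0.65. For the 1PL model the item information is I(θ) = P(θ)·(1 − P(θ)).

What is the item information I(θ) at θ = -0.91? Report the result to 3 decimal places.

0.143

P = 1/(1+e^{1.5600}) = 0.1736
P(1−P) = 0.1736 × 0.8264 = 0.1435
I = P(1−P) = 0.14349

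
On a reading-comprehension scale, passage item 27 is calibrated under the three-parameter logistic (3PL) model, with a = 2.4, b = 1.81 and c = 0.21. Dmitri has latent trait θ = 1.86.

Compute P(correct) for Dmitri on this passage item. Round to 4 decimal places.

P(θ) = c + (1 − c) · 1 / (1 + exp(−a(θ − b)))
Exponent: 2.4 × (1.86 − 1.81) = 0.1200
1/(1 + e^{-0.1200}) = 0.5300
P = 0.21 + 0.79 × 0.5300 = 0.6287

0.6287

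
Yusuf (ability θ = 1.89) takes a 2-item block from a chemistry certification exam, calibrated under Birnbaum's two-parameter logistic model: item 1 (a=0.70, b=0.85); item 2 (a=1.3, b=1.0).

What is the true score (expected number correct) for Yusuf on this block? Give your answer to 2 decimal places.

P(θ) = 1 / (1 + exp(−a(θ − b)))
P_1 = 1/(1+e^{-0.7280}) = 0.6744
P_2 = 1/(1+e^{-1.1570}) = 0.7608
E[score] = 0.6744 + 0.7608 = 1.4352

1.44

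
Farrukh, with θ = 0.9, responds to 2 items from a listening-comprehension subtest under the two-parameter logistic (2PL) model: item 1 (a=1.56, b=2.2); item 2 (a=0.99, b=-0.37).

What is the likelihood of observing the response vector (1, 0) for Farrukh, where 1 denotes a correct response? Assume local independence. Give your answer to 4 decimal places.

P(θ) = 1 / (1 + exp(−a(θ − b)))
P_1 = 1/(1+e^{2.0280}) = 0.1163
P_2 = 1/(1+e^{-1.2573}) = 0.7786
L = P_1 × (1−P_2) = 0.1163 × 0.2214 = 0.02575

0.0258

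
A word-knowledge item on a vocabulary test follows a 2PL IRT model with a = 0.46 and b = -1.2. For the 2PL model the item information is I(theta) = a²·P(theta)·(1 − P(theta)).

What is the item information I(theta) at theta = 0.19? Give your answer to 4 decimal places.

P = 1/(1+e^{-0.6394}) = 0.6546
P(1−P) = 0.6546 × 0.3454 = 0.2261
I = a² × P(1−P) = 0.46² × 0.2261 = 0.04784

0.0478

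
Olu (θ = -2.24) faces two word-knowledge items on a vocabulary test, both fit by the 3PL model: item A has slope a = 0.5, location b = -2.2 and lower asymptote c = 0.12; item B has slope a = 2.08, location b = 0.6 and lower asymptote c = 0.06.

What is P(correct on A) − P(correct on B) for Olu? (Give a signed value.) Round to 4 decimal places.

P(θ) = c + (1 − c) · 1 / (1 + exp(−a(θ − b)))
P_A = 0.5556
P_B = 0.0625
P_A − P_B = 0.4931

0.4931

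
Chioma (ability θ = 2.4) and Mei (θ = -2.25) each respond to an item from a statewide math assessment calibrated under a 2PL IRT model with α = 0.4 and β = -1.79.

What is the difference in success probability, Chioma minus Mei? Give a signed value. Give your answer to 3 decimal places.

0.388

P(θ) = 1 / (1 + exp(−α(θ − β)))
P(Chioma) = 0.8424  [exponent 1.6760]
P(Mei) = 0.4541  [exponent -0.1840]
Difference = 0.8424 − 0.4541 = 0.3882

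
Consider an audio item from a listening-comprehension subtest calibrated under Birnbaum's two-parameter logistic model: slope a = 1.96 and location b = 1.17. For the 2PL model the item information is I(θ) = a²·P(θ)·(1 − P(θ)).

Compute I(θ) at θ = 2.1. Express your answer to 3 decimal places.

P = 1/(1+e^{-1.8228}) = 0.8609
P(1−P) = 0.8609 × 0.1391 = 0.1197
I = a² × P(1−P) = 1.96² × 0.1197 = 0.46003

0.460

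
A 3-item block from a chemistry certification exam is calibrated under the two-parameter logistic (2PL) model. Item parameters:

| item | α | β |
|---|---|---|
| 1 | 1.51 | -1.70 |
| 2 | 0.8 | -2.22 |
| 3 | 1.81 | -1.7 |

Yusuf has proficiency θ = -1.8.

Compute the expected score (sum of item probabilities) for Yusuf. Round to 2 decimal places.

1.50

P(θ) = 1 / (1 + exp(−α(θ − β)))
P_1 = 1/(1+e^{0.1510}) = 0.4623
P_2 = 1/(1+e^{-0.3360}) = 0.5832
P_3 = 1/(1+e^{0.1810}) = 0.4549
E[score] = 0.4623 + 0.5832 + 0.4549 = 1.5004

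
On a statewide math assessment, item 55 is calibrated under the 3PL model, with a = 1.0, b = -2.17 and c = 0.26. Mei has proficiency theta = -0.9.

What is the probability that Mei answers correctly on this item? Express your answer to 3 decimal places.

0.838

P(theta) = c + (1 − c) · 1 / (1 + exp(−a(theta − b)))
Exponent: 1.0 × (-0.9 − (-2.17)) = 1.2700
1/(1 + e^{-1.2700}) = 0.7807
P = 0.26 + 0.74 × 0.7807 = 0.8377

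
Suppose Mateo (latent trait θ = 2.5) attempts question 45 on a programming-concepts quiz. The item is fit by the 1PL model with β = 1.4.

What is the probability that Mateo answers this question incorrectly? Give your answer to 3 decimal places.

0.250

P(θ) = 1 / (1 + exp(−(θ − β)))
Exponent: (2.5 − 1.4) = 1.1000
1/(1 + e^{-1.1000}) = 0.7503
P = 0.7503
P(incorrect) = 1 − 0.7503 = 0.2497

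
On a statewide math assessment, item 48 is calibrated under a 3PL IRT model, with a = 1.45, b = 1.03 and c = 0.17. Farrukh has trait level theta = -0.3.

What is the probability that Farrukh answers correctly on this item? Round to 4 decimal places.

0.2753

P(theta) = c + (1 − c) · 1 / (1 + exp(−a(theta − b)))
Exponent: 1.45 × (-0.3 − 1.03) = -1.9285
1/(1 + e^{1.9285}) = 0.1269
P = 0.17 + 0.83 × 0.1269 = 0.2753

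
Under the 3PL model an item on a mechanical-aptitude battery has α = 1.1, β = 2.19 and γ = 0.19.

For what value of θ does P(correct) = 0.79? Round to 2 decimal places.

3.14

P(θ) = γ + (1 − γ) · 1 / (1 + exp(−α(θ − β)))
Remove guessing floor: (0.79 − 0.19)/(1 − 0.19) = 0.7407
logit = ln(0.7407/0.2593) = 1.0498
θ = β + logit/(α) = 2.19 + 1.0498/1.1000 = 3.1444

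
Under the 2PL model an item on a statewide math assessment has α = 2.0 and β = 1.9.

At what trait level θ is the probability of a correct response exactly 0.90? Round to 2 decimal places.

3.00

P(θ) = 1 / (1 + exp(−α(θ − β)))
logit = ln(0.9000/0.1000) = 2.1972
θ = β + logit/(α) = 1.9 + 2.1972/2.0000 = 2.9986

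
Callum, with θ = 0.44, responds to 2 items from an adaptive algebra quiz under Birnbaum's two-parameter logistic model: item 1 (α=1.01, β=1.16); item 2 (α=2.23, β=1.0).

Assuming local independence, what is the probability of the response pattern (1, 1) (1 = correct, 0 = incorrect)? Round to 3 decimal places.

0.073

P(θ) = 1 / (1 + exp(−α(θ − β)))
P_1 = 1/(1+e^{0.7272}) = 0.3258
P_2 = 1/(1+e^{1.2488}) = 0.2229
L = P_1 × P_2 = 0.3258 × 0.2229 = 0.07263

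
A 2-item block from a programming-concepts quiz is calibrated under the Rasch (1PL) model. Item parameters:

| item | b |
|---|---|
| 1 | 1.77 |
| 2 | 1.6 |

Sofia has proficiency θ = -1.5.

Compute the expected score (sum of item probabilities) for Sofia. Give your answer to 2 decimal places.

P(θ) = 1 / (1 + exp(−(θ − b)))
P_1 = 1/(1+e^{3.2700}) = 0.0366
P_2 = 1/(1+e^{3.1000}) = 0.0431
E[score] = 0.0366 + 0.0431 = 0.0797

0.08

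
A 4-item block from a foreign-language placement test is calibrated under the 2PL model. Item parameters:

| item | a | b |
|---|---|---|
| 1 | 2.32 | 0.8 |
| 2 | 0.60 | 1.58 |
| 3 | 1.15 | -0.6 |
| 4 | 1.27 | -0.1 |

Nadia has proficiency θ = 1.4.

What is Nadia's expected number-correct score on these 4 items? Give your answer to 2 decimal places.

3.05

P(θ) = 1 / (1 + exp(−a(θ − b)))
P_1 = 1/(1+e^{-1.3920}) = 0.8009
P_2 = 1/(1+e^{0.1080}) = 0.4730
P_3 = 1/(1+e^{-2.3000}) = 0.9089
P_4 = 1/(1+e^{-1.9050}) = 0.8705
E[score] = 0.8009 + 0.4730 + 0.9089 + 0.8705 = 3.0533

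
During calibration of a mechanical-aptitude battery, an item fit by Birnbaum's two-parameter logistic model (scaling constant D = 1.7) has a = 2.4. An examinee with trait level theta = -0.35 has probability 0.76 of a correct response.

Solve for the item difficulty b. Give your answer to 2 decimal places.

P(theta) = 1 / (1 + exp(−D·a(theta − b)))
logit(0.76) = ln(0.76/0.24) = 1.1527
b = theta − logit/(1.7·a) = -0.35 − 1.1527/4.0800 = -0.6325

-0.63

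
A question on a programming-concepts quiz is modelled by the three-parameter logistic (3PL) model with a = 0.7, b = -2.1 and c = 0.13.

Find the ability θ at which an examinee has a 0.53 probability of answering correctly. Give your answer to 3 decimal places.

P(θ) = c + (1 − c) · 1 / (1 + exp(−a(θ − b)))
Remove guessing floor: (0.53 − 0.13)/(1 − 0.13) = 0.4598
logit = ln(0.4598/0.5402) = -0.1613
θ = b + logit/(a) = -2.1 + (-0.1613)/0.7000 = -2.3304

-2.330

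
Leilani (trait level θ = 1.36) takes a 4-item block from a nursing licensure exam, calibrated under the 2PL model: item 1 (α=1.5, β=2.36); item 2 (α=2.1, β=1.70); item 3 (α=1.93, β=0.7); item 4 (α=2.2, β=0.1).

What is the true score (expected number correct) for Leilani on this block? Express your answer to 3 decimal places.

P(θ) = 1 / (1 + exp(−α(θ − β)))
P_1 = 1/(1+e^{1.5000}) = 0.1824
P_2 = 1/(1+e^{0.7140}) = 0.3287
P_3 = 1/(1+e^{-1.2738}) = 0.7814
P_4 = 1/(1+e^{-2.7720}) = 0.9411
E[score] = 0.1824 + 0.3287 + 0.7814 + 0.9411 = 2.2337

2.234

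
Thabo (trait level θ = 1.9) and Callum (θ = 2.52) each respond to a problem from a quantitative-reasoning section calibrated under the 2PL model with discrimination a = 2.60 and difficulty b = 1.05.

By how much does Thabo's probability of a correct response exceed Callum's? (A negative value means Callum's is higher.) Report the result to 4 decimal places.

-0.0774

P(θ) = 1 / (1 + exp(−a(θ − b)))
P(Thabo) = 0.9011  [exponent 2.2100]
P(Callum) = 0.9786  [exponent 3.8220]
Difference = 0.9011 − 0.9786 = -0.0774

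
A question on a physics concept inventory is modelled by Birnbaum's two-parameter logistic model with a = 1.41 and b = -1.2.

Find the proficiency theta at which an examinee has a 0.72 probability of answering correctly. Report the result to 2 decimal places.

P(theta) = 1 / (1 + exp(−a(theta − b)))
logit = ln(0.7200/0.2800) = 0.9445
theta = b + logit/(a) = -1.2 + 0.9445/1.4100 = -0.5302

-0.53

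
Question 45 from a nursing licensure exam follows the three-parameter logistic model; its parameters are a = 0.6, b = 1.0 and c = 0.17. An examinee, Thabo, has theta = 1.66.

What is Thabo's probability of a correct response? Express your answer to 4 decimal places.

P(theta) = c + (1 − c) · 1 / (1 + exp(−a(theta − b)))
Exponent: 0.6 × (1.66 − 1.0) = 0.3960
1/(1 + e^{-0.3960}) = 0.5977
P = 0.17 + 0.83 × 0.5977 = 0.6661

0.6661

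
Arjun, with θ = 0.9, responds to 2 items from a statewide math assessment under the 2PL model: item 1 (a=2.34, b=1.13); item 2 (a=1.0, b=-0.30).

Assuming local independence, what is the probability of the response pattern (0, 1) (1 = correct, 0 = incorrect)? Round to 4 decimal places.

P(θ) = 1 / (1 + exp(−a(θ − b)))
P_1 = 1/(1+e^{0.5382}) = 0.3686
P_2 = 1/(1+e^{-1.2000}) = 0.7685
L = (1−P_1) × P_2 = 0.6314 × 0.7685 = 0.48524

0.4852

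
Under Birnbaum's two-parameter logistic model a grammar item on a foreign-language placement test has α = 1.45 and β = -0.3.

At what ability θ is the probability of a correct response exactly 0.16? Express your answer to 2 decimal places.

-1.44

P(θ) = 1 / (1 + exp(−α(θ − β)))
logit = ln(0.1600/0.8400) = -1.6582
θ = β + logit/(α) = -0.3 + (-1.6582)/1.4500 = -1.4436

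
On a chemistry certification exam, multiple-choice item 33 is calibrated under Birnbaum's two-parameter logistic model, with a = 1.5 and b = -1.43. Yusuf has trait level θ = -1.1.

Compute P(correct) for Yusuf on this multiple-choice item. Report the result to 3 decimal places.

P(θ) = 1 / (1 + exp(−a(θ − b)))
Exponent: 1.5 × (-1.1 − (-1.43)) = 0.4950
1/(1 + e^{-0.4950}) = 0.6213

0.621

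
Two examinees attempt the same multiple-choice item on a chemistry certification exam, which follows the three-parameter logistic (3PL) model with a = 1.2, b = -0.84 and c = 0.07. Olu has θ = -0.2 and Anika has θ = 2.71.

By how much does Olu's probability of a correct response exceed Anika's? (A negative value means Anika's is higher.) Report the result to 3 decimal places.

-0.282

P(θ) = c + (1 − c) · 1 / (1 + exp(−a(θ − b)))
P(Olu) = 0.7053  [exponent 0.7680]
P(Anika) = 0.9870  [exponent 4.2600]
Difference = 0.7053 − 0.9870 = -0.2818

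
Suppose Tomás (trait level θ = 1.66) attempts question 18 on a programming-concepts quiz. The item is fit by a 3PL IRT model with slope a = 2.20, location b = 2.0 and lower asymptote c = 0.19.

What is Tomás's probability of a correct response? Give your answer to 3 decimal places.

P(θ) = c + (1 − c) · 1 / (1 + exp(−a(θ − b)))
Exponent: 2.20 × (1.66 − 2.0) = -0.7480
1/(1 + e^{0.7480}) = 0.3213
P = 0.19 + 0.81 × 0.3213 = 0.4502

0.450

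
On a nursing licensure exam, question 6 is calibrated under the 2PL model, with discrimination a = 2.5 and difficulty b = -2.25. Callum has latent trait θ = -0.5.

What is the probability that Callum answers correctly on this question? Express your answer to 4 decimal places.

0.9876

P(θ) = 1 / (1 + exp(−a(θ − b)))
Exponent: 2.5 × (-0.5 − (-2.25)) = 4.3750
1/(1 + e^{-4.3750}) = 0.9876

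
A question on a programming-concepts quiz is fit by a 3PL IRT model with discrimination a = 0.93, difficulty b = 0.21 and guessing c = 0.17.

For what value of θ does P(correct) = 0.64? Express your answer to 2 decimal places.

P(θ) = c + (1 − c) · 1 / (1 + exp(−a(θ − b)))
Remove guessing floor: (0.64 − 0.17)/(1 − 0.17) = 0.5663
logit = ln(0.5663/0.4337) = 0.2666
θ = b + logit/(a) = 0.21 + 0.2666/0.9300 = 0.4967

0.50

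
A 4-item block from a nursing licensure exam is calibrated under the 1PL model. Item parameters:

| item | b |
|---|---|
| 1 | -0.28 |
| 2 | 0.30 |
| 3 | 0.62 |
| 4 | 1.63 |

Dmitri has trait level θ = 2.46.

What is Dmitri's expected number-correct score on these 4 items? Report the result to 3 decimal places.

3.395

P(θ) = 1 / (1 + exp(−(θ − b)))
P_1 = 1/(1+e^{-2.7400}) = 0.9393
P_2 = 1/(1+e^{-2.1600}) = 0.8966
P_3 = 1/(1+e^{-1.8400}) = 0.8629
P_4 = 1/(1+e^{-0.8300}) = 0.6964
E[score] = 0.9393 + 0.8966 + 0.8629 + 0.6964 = 3.3952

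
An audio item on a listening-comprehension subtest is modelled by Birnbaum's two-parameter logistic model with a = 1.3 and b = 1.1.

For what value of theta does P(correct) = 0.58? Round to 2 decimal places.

1.35

P(theta) = 1 / (1 + exp(−a(theta − b)))
logit = ln(0.5800/0.4200) = 0.3228
theta = b + logit/(a) = 1.1 + 0.3228/1.3000 = 1.3483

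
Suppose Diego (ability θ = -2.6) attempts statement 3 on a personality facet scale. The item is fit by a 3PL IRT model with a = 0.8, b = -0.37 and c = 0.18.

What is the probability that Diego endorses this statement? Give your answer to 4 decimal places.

0.2979

P(θ) = c + (1 − c) · 1 / (1 + exp(−a(θ − b)))
Exponent: 0.8 × (-2.6 − (-0.37)) = -1.7840
1/(1 + e^{1.7840}) = 0.1438
P = 0.18 + 0.82 × 0.1438 = 0.2979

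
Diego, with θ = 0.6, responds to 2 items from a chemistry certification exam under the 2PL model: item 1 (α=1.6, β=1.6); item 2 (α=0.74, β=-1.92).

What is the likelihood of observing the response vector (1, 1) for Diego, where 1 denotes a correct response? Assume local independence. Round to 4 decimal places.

0.1454

P(θ) = 1 / (1 + exp(−α(θ − β)))
P_1 = 1/(1+e^{1.6000}) = 0.1680
P_2 = 1/(1+e^{-1.8648}) = 0.8659
L = P_1 × P_2 = 0.1680 × 0.8659 = 0.14545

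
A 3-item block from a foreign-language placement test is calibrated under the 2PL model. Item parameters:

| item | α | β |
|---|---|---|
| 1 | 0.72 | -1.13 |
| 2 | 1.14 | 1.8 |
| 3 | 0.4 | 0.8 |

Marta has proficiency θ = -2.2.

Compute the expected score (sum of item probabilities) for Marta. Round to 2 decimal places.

P(θ) = 1 / (1 + exp(−α(θ − β)))
P_1 = 1/(1+e^{0.7704}) = 0.3164
P_2 = 1/(1+e^{4.5600}) = 0.0104
P_3 = 1/(1+e^{1.2000}) = 0.2315
E[score] = 0.3164 + 0.0104 + 0.2315 = 0.5582

0.56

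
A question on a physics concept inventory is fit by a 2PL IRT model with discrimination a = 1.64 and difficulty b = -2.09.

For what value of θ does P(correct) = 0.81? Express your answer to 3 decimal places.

P(θ) = 1 / (1 + exp(−a(θ − b)))
logit = ln(0.8100/0.1900) = 1.4500
θ = b + logit/(a) = -2.09 + 1.4500/1.6400 = -1.2058

-1.206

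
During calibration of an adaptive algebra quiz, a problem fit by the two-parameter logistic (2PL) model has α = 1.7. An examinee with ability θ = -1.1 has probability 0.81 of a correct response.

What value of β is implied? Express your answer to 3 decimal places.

-1.953

P(θ) = 1 / (1 + exp(−α(θ − β)))
logit(0.81) = ln(0.81/0.19) = 1.4500
β = θ − logit/(α) = -1.1 − 1.4500/1.7000 = -1.9529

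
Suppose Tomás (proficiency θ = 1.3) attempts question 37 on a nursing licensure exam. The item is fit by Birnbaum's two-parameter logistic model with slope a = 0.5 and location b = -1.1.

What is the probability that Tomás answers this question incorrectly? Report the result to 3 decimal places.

0.231

P(θ) = 1 / (1 + exp(−a(θ − b)))
Exponent: 0.5 × (1.3 − (-1.1)) = 1.2000
1/(1 + e^{-1.2000}) = 0.7685
P(incorrect) = 1 − 0.7685 = 0.2315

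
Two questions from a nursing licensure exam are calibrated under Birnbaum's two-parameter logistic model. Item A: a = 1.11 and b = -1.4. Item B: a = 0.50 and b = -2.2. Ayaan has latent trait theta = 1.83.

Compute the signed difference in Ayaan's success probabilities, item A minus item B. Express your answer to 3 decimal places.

0.091

P(theta) = 1 / (1 + exp(−a(theta − b)))
P_A = 0.9730
P_B = 0.8824
P_A − P_B = 0.0907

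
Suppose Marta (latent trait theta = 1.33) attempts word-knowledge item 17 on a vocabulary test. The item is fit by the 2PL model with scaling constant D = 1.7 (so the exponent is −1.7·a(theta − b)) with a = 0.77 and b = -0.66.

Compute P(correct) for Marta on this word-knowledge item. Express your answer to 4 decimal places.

0.9312

P(theta) = 1 / (1 + exp(−D·a(theta − b)))
Exponent: 1.7 × 0.77 × (1.33 − (-0.66)) = 2.6049
1/(1 + e^{-2.6049}) = 0.9312
P = 0.9312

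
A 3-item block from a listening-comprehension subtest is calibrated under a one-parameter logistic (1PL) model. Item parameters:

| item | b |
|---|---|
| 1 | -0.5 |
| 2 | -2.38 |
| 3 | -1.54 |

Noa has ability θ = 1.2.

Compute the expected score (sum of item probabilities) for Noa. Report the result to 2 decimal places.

2.76

P(θ) = 1 / (1 + exp(−(θ − b)))
P_1 = 1/(1+e^{-1.7000}) = 0.8455
P_2 = 1/(1+e^{-3.5800}) = 0.9729
P_3 = 1/(1+e^{-2.7400}) = 0.9393
E[score] = 0.8455 + 0.9729 + 0.9393 = 2.7578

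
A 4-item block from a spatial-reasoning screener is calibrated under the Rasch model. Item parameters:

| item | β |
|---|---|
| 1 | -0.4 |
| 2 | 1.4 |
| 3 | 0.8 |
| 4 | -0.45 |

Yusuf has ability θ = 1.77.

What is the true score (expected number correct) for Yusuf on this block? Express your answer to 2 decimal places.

3.12

P(θ) = 1 / (1 + exp(−(θ − β)))
P_1 = 1/(1+e^{-2.1700}) = 0.8975
P_2 = 1/(1+e^{-0.3700}) = 0.5915
P_3 = 1/(1+e^{-0.9700}) = 0.7251
P_4 = 1/(1+e^{-2.2200}) = 0.9020
E[score] = 0.8975 + 0.5915 + 0.7251 + 0.9020 = 3.1161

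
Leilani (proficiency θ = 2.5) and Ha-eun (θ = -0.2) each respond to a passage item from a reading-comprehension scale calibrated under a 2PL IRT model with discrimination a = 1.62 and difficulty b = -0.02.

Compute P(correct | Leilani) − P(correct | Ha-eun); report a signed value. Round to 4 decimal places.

P(θ) = 1 / (1 + exp(−a(θ − b)))
P(Leilani) = 0.9834  [exponent 4.0824]
P(Ha-eun) = 0.4276  [exponent -0.2916]
Difference = 0.9834 − 0.4276 = 0.5558

0.5558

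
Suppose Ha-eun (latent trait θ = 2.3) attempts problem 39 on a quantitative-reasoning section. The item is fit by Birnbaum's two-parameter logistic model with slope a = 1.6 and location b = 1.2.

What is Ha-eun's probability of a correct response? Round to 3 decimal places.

P(θ) = 1 / (1 + exp(−a(θ − b)))
Exponent: 1.6 × (2.3 − 1.2) = 1.7600
1/(1 + e^{-1.7600}) = 0.8532

0.853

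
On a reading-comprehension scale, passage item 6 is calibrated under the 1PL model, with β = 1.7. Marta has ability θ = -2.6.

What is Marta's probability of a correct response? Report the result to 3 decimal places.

P(θ) = 1 / (1 + exp(−(θ − β)))
Exponent: (-2.6 − 1.7) = -4.3000
1/(1 + e^{4.3000}) = 0.0134
P = 0.0134

0.013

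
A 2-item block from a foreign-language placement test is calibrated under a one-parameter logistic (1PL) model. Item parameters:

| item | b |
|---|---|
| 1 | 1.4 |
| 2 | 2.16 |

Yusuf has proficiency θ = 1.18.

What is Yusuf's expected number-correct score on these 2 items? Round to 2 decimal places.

P(θ) = 1 / (1 + exp(−(θ − b)))
P_1 = 1/(1+e^{0.2200}) = 0.4452
P_2 = 1/(1+e^{0.9800}) = 0.2729
E[score] = 0.4452 + 0.2729 = 0.7181

0.72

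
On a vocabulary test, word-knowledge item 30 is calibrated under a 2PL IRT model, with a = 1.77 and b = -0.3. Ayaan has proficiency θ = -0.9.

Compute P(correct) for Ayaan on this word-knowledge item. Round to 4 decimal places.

P(θ) = 1 / (1 + exp(−a(θ − b)))
Exponent: 1.77 × (-0.9 − (-0.3)) = -1.0620
1/(1 + e^{1.0620}) = 0.2569

0.2569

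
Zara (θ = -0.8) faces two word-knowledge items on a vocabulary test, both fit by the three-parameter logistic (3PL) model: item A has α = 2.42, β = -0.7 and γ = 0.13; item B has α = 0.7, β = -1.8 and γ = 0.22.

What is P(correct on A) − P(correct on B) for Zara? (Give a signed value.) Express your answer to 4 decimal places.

P(θ) = γ + (1 − γ) · 1 / (1 + exp(−α(θ − β)))
P_A = 0.5126
P_B = 0.7412
P_A − P_B = -0.2286

-0.2286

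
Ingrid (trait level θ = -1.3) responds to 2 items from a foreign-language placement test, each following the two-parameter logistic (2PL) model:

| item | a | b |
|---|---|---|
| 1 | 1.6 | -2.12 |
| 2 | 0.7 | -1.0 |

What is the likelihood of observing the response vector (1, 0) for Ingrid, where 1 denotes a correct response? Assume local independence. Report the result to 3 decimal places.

0.435

P(θ) = 1 / (1 + exp(−a(θ − b)))
P_1 = 1/(1+e^{-1.3120}) = 0.7878
P_2 = 1/(1+e^{0.2100}) = 0.4477
L = P_1 × (1−P_2) = 0.7878 × 0.5523 = 0.43513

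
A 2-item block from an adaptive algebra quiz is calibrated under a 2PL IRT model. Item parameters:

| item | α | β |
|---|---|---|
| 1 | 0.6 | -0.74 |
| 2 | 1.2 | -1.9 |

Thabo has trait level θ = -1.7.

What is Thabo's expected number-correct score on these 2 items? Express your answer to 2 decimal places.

P(θ) = 1 / (1 + exp(−α(θ − β)))
P_1 = 1/(1+e^{0.5760}) = 0.3599
P_2 = 1/(1+e^{-0.2400}) = 0.5597
E[score] = 0.3599 + 0.5597 = 0.9196

0.92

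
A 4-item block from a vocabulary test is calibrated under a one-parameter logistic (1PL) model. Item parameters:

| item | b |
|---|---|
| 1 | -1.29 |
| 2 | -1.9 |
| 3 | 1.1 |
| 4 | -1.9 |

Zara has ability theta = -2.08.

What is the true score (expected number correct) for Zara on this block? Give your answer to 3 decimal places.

P(theta) = 1 / (1 + exp(−(theta − b)))
P_1 = 1/(1+e^{0.7900}) = 0.3122
P_2 = 1/(1+e^{0.1800}) = 0.4551
P_3 = 1/(1+e^{3.1800}) = 0.0399
P_4 = 1/(1+e^{0.1800}) = 0.4551
E[score] = 0.3122 + 0.4551 + 0.0399 + 0.4551 = 1.2623

1.262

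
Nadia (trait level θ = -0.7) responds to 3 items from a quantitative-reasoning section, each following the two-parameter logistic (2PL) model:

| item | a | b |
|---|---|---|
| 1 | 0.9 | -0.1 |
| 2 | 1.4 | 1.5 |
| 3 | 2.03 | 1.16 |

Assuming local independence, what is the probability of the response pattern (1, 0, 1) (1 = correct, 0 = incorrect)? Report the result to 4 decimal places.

0.0079

P(θ) = 1 / (1 + exp(−a(θ − b)))
P_1 = 1/(1+e^{0.5400}) = 0.3682
P_2 = 1/(1+e^{3.0800}) = 0.0439
P_3 = 1/(1+e^{3.7758}) = 0.0224
L = P_1 × (1−P_2) × P_3 = 0.3682 × 0.9561 × 0.0224 = 0.00789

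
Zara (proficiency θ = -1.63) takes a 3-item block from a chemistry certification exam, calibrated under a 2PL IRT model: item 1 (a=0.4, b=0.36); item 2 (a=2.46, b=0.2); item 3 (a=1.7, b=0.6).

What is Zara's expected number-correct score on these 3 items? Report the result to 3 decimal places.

0.344

P(θ) = 1 / (1 + exp(−a(θ − b)))
P_1 = 1/(1+e^{0.7960}) = 0.3109
P_2 = 1/(1+e^{4.5018}) = 0.0110
P_3 = 1/(1+e^{3.7910}) = 0.0221
E[score] = 0.3109 + 0.0110 + 0.0221 = 0.3439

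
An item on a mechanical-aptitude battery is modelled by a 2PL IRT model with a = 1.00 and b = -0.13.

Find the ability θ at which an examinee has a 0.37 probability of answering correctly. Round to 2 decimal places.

P(θ) = 1 / (1 + exp(−a(θ − b)))
logit = ln(0.3700/0.6300) = -0.5322
θ = b + logit/(a) = -0.13 + (-0.5322)/1.0000 = -0.6622

-0.66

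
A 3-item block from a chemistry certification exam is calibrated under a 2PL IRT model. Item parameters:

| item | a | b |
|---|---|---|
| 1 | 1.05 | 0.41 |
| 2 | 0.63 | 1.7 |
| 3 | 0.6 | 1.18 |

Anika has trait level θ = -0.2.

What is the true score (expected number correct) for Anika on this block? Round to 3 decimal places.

0.881

P(θ) = 1 / (1 + exp(−a(θ − b)))
P_1 = 1/(1+e^{0.6405}) = 0.3451
P_2 = 1/(1+e^{1.1970}) = 0.2320
P_3 = 1/(1+e^{0.8280}) = 0.3041
E[score] = 0.3451 + 0.2320 + 0.3041 = 0.8812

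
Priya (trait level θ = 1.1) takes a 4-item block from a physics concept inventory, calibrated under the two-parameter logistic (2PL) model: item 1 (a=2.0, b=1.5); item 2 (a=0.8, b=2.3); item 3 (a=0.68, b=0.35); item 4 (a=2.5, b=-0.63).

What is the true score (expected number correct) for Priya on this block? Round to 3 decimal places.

P(θ) = 1 / (1 + exp(−a(θ − b)))
P_1 = 1/(1+e^{0.8000}) = 0.3100
P_2 = 1/(1+e^{0.9600}) = 0.2769
P_3 = 1/(1+e^{-0.5100}) = 0.6248
P_4 = 1/(1+e^{-4.3250}) = 0.9869
E[score] = 0.3100 + 0.2769 + 0.6248 + 0.9869 = 2.1986

2.199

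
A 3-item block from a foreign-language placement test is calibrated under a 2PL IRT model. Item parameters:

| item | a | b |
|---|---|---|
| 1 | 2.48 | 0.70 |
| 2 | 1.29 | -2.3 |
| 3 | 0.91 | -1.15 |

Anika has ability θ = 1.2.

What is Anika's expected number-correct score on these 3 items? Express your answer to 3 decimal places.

2.659

P(θ) = 1 / (1 + exp(−a(θ − b)))
P_1 = 1/(1+e^{-1.2400}) = 0.7756
P_2 = 1/(1+e^{-4.5150}) = 0.9892
P_3 = 1/(1+e^{-2.1385}) = 0.8946
E[score] = 0.7756 + 0.9892 + 0.8946 = 2.6593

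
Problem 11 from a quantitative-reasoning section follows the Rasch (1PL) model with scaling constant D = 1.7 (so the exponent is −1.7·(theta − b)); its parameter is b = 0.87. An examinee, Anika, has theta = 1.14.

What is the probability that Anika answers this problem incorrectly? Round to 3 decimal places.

P(theta) = 1 / (1 + exp(−D·(theta − b)))
Exponent: 1.7 × (1.14 − 0.87) = 0.4590
1/(1 + e^{-0.4590}) = 0.6128
P = 0.6128
P(incorrect) = 1 − 0.6128 = 0.3872

0.387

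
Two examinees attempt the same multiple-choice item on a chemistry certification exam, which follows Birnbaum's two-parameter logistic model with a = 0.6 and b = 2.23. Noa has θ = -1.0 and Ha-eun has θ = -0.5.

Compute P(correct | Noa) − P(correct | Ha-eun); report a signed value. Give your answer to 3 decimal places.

P(θ) = 1 / (1 + exp(−a(θ − b)))
P(Noa) = 0.1259  [exponent -1.9380]
P(Ha-eun) = 0.1627  [exponent -1.6380]
Difference = 0.1259 − 0.1627 = -0.0369

-0.037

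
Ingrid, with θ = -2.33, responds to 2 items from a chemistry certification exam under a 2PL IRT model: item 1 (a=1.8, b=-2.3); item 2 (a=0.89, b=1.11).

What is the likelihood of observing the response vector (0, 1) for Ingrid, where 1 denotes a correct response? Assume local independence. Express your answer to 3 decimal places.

P(θ) = 1 / (1 + exp(−a(θ − b)))
P_1 = 1/(1+e^{0.0540}) = 0.4865
P_2 = 1/(1+e^{3.0616}) = 0.0447
L = (1−P_1) × P_2 = 0.5135 × 0.0447 = 0.02296

0.023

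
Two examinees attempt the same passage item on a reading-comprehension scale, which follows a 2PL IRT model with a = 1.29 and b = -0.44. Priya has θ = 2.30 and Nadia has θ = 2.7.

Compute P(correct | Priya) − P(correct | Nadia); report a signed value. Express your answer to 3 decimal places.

P(θ) = 1 / (1 + exp(−a(θ − b)))
P(Priya) = 0.9717  [exponent 3.5346]
P(Nadia) = 0.9829  [exponent 4.0506]
Difference = 0.9717 − 0.9829 = -0.0112

-0.011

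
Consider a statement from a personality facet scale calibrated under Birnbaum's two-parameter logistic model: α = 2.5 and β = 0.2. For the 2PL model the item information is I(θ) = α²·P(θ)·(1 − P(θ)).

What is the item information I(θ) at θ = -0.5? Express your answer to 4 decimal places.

P = 1/(1+e^{1.7500}) = 0.1480
P(1−P) = 0.1480 × 0.8520 = 0.1261
I = α² × P(1−P) = 2.5² × 0.1261 = 0.78831

0.7883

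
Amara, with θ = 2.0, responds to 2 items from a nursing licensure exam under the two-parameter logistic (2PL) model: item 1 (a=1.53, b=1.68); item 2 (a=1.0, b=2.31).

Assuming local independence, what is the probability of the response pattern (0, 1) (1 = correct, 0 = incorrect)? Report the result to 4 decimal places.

0.1608

P(θ) = 1 / (1 + exp(−a(θ − b)))
P_1 = 1/(1+e^{-0.4896}) = 0.6200
P_2 = 1/(1+e^{0.3100}) = 0.4231
L = (1−P_1) × P_2 = 0.3800 × 0.4231 = 0.16078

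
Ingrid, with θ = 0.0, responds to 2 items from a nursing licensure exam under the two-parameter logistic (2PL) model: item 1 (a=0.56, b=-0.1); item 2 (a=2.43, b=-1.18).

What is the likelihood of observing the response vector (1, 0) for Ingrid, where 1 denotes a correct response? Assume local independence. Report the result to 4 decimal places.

P(θ) = 1 / (1 + exp(−a(θ − b)))
P_1 = 1/(1+e^{-0.0560}) = 0.5140
P_2 = 1/(1+e^{-2.8674}) = 0.9462
L = P_1 × (1−P_2) = 0.5140 × 0.0538 = 0.02765

0.0276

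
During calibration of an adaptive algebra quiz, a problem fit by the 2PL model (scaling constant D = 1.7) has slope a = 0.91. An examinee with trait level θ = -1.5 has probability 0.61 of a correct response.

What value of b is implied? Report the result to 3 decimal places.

-1.789

P(θ) = 1 / (1 + exp(−D·a(θ − b)))
logit(0.61) = ln(0.61/0.39) = 0.4473
b = θ − logit/(1.7·a) = -1.5 − 0.4473/1.5470 = -1.7891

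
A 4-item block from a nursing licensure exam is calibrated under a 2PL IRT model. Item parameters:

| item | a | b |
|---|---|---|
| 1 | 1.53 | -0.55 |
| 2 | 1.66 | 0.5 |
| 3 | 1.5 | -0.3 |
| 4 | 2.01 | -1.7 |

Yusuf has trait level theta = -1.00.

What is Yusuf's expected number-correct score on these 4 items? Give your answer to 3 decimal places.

1.473

P(theta) = 1 / (1 + exp(−a(theta − b)))
P_1 = 1/(1+e^{0.6885}) = 0.3344
P_2 = 1/(1+e^{2.4900}) = 0.0766
P_3 = 1/(1+e^{1.0500}) = 0.2592
P_4 = 1/(1+e^{-1.4070}) = 0.8033
E[score] = 0.3344 + 0.0766 + 0.2592 + 0.8033 = 1.4734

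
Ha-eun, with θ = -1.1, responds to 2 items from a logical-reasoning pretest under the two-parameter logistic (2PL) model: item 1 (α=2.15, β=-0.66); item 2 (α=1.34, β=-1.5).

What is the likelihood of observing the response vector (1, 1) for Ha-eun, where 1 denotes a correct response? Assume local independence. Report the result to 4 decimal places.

P(θ) = 1 / (1 + exp(−α(θ − β)))
P_1 = 1/(1+e^{0.9460}) = 0.2797
P_2 = 1/(1+e^{-0.5360}) = 0.6309
L = P_1 × P_2 = 0.2797 × 0.6309 = 0.17645

0.1765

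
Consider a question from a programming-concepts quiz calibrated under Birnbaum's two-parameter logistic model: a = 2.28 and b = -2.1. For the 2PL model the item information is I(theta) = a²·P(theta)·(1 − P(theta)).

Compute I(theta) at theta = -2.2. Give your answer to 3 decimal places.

P = 1/(1+e^{0.2280}) = 0.4432
P(1−P) = 0.4432 × 0.5568 = 0.2468
I = a² × P(1−P) = 2.28² × 0.2468 = 1.28286

1.283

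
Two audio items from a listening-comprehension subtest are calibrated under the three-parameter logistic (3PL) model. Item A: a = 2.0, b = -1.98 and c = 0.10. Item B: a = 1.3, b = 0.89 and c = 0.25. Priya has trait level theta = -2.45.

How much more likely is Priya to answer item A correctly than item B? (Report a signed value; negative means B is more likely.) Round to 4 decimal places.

P(theta) = c + (1 − c) · 1 / (1 + exp(−a(theta − b)))
P_A = 0.3528
P_B = 0.2596
P_A − P_B = 0.0932

0.0932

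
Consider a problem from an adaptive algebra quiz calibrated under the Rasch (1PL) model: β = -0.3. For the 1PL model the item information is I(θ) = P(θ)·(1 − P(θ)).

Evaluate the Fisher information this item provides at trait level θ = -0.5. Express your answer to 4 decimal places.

0.2475

P = 1/(1+e^{0.2000}) = 0.4502
P(1−P) = 0.4502 × 0.5498 = 0.2475
I = P(1−P) = 0.24752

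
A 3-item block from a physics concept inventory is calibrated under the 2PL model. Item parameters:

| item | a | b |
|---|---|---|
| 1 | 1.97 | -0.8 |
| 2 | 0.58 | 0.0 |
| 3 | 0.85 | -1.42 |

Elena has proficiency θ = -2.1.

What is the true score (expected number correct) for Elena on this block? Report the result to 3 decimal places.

P(θ) = 1 / (1 + exp(−a(θ − b)))
P_1 = 1/(1+e^{2.5610}) = 0.0717
P_2 = 1/(1+e^{1.2180}) = 0.2283
P_3 = 1/(1+e^{0.5780}) = 0.3594
E[score] = 0.0717 + 0.2283 + 0.3594 = 0.6594

0.659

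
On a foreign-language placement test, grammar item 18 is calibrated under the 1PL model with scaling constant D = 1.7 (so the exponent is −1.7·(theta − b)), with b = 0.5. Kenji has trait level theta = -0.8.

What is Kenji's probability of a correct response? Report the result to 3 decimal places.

P(theta) = 1 / (1 + exp(−D·(theta − b)))
Exponent: 1.7 × (-0.8 − 0.5) = -2.2100
1/(1 + e^{2.2100}) = 0.0989
P = 0.0989

0.099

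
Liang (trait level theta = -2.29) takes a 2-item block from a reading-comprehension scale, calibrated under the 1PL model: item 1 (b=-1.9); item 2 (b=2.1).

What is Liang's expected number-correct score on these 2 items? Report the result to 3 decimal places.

P(theta) = 1 / (1 + exp(−(theta − b)))
P_1 = 1/(1+e^{0.3900}) = 0.4037
P_2 = 1/(1+e^{4.3900}) = 0.0122
E[score] = 0.4037 + 0.0122 = 0.4160

0.416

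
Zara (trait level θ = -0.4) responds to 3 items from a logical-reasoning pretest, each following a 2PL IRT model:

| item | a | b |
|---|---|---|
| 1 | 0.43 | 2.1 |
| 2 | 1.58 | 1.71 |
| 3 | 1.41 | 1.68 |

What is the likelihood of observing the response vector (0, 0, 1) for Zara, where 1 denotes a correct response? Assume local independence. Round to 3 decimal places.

0.036

P(θ) = 1 / (1 + exp(−a(θ − b)))
P_1 = 1/(1+e^{1.0750}) = 0.2545
P_2 = 1/(1+e^{3.3338}) = 0.0344
P_3 = 1/(1+e^{2.9328}) = 0.0506
L = (1−P_1) × (1−P_2) × P_3 = 0.7455 × 0.9656 × 0.0506 = 0.03639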